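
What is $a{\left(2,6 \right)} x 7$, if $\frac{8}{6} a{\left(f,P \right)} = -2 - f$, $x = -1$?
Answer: $21$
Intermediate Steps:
$a{\left(f,P \right)} = - \frac{3}{2} - \frac{3 f}{4}$ ($a{\left(f,P \right)} = \frac{3 \left(-2 - f\right)}{4} = - \frac{3}{2} - \frac{3 f}{4}$)
$a{\left(2,6 \right)} x 7 = \left(- \frac{3}{2} - \frac{3}{2}\right) \left(-1\right) 7 = \left(-3\right) \left(-1\right) 7 = 3 \cdot 7 = 21$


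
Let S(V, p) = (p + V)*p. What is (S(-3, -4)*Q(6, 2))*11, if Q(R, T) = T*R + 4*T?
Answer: 6160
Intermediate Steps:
Q(R, T) = 4*T + R*T (Q(R, T) = R*T + 4*T = 4*T + R*T)
S(V, p) = p*(V + p) (S(V, p) = (V + p)*p = p*(V + p))
(S(-3, -4)*Q(6, 2))*11 = ((-4*(-3 - 4))*(2*(4 + 6)))*11 = ((-4*(-7))*(2*10))*11 = (28*20)*11 = 560*11 = 6160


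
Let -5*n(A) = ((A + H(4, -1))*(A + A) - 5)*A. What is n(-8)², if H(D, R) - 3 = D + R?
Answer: 46656/25 ≈ 1866.2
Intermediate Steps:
H(D, R) = 3 + D + R (H(D, R) = 3 + (D + R) = 3 + D + R)
n(A) = -A*(-5 + 2*A*(6 + A))/5 (n(A) = -((A + (3 + 4 - 1))*(A + A) - 5)*A/5 = -((A + 6)*(2*A) - 5)*A/5 = -((6 + A)*(2*A) - 5)*A/5 = -(2*A*(6 + A) - 5)*A/5 = -(-5 + 2*A*(6 + A))*A/5 = -A*(-5 + 2*A*(6 + A))/5)
n(-8)² = ((⅕)*(-8)*(5 - 12*(-8) - 2*(-8)²))² = ((⅕)*(-8)*(5 + 96 - 2*64))² = ((⅕)*(-8)*(5 + 96 - 128))² = ((⅕)*(-8)*(-27))² = (216/5)² = 46656/25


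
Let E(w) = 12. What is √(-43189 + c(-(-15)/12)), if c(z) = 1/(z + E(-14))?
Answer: I*√121317689/53 ≈ 207.82*I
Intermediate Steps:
c(z) = 1/(12 + z) (c(z) = 1/(z + 12) = 1/(12 + z))
√(-43189 + c(-(-15)/12)) = √(-43189 + 1/(12 - (-15)/12)) = √(-43189 + 1/(12 - 15*(-1/12))) = √(-43189 + 1/(12 + 5/4)) = √(-43189 + 1/(53/4)) = √(-43189 + 4/53) = √(-2289013/53) = I*√121317689/53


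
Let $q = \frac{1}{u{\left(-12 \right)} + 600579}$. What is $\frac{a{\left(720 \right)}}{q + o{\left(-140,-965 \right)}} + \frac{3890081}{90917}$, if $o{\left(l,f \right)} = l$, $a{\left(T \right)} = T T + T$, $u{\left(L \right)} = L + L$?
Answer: $- \frac{28017225006933581}{7644092159983} \approx -3665.2$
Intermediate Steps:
$u{\left(L \right)} = 2 L$
$a{\left(T \right)} = T + T^{2}$ ($a{\left(T \right)} = T^{2} + T = T + T^{2}$)
$q = \frac{1}{600555}$ ($q = \frac{1}{2 \left(-12\right) + 600579} = \frac{1}{-24 + 600579} = \frac{1}{600555} \approx 1.6651 \cdot 10^{-6}$)
$\frac{a{\left(720 \right)}}{q + o{\left(-140,-965 \right)}} + \frac{3890081}{90917} = \frac{720 \left(1 + 720\right)}{\frac{1}{600555} - 140} + \frac{3890081}{90917} = \frac{720 \cdot 721}{- \frac{84077699}{600555}} + 3890081 \cdot \frac{1}{90917} = 519120 \left(- \frac{600555}{84077699}\right) + \frac{3890081}{90917} = - \frac{311760111600}{84077699} + \frac{3890081}{90917} = - \frac{28017225006933581}{7644092159983}$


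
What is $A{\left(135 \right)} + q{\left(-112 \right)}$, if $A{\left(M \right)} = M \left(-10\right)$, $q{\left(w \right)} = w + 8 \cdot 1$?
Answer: $-1454$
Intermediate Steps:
$q{\left(w \right)} = 8 + w$ ($q{\left(w \right)} = w + 8 = 8 + w$)
$A{\left(M \right)} = - 10 M$
$A{\left(135 \right)} + q{\left(-112 \right)} = \left(-10\right) 135 + \left(8 - 112\right) = -1350 - 104 = -1454$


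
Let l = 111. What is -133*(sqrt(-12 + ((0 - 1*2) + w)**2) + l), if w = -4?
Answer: -14763 - 266*sqrt(6) ≈ -15415.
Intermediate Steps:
-133*(sqrt(-12 + ((0 - 1*2) + w)**2) + l) = -133*(sqrt(-12 + ((0 - 1*2) - 4)**2) + 111) = -133*(sqrt(-12 + ((0 - 2) - 4)**2) + 111) = -133*(sqrt(-12 + (-2 - 4)**2) + 111) = -133*(sqrt(-12 + (-6)**2) + 111) = -133*(sqrt(-12 + 36) + 111) = -133*(sqrt(24) + 111) = -133*(2*sqrt(6) + 111) = -133*(111 + 2*sqrt(6)) = -14763 - 266*sqrt(6)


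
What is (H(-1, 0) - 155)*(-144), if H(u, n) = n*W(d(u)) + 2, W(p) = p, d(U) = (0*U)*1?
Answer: 22032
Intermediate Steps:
d(U) = 0 (d(U) = 0*1 = 0)
H(u, n) = 2 (H(u, n) = n*0 + 2 = 0 + 2 = 2)
(H(-1, 0) - 155)*(-144) = (2 - 155)*(-144) = -153*(-144) = 22032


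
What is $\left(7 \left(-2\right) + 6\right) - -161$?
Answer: $153$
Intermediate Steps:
$\left(7 \left(-2\right) + 6\right) - -161 = \left(-14 + 6\right) + 161 = -8 + 161 = 153$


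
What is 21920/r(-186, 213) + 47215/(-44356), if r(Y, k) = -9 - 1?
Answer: -97275567/44356 ≈ -2193.1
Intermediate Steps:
r(Y, k) = -10
21920/r(-186, 213) + 47215/(-44356) = 21920/(-10) + 47215/(-44356) = 21920*(-1/10) + 47215*(-1/44356) = -2192 - 47215/44356 = -97275567/44356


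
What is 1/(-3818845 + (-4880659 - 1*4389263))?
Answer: -1/13088767 ≈ -7.6401e-8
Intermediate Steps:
1/(-3818845 + (-4880659 - 1*4389263)) = 1/(-3818845 + (-4880659 - 4389263)) = 1/(-3818845 - 9269922) = 1/(-13088767) = -1/13088767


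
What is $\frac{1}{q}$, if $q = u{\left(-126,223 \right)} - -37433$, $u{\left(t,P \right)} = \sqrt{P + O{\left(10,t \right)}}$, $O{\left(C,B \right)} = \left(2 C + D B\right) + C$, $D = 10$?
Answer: $\frac{37433}{1401230496} - \frac{i \sqrt{1007}}{1401230496} \approx 2.6714 \cdot 10^{-5} - 2.2647 \cdot 10^{-8} i$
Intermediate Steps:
$O{\left(C,B \right)} = 3 C + 10 B$ ($O{\left(C,B \right)} = \left(2 C + 10 B\right) + C = 3 C + 10 B$)
$u{\left(t,P \right)} = \sqrt{30 + P + 10 t}$ ($u{\left(t,P \right)} = \sqrt{P + \left(3 \cdot 10 + 10 t\right)} = \sqrt{P + \left(30 + 10 t\right)} = \sqrt{30 + P + 10 t}$)
$q = 37433 + i \sqrt{1007}$ ($q = \sqrt{30 + 223 + 10 \left(-126\right)} - -37433 = \sqrt{30 + 223 - 1260} + 37433 = \sqrt{-1007} + 37433 = i \sqrt{1007} + 37433 = 37433 + i \sqrt{1007} \approx 37433.0 + 31.733 i$)
$\frac{1}{q} = \frac{1}{37433 + i \sqrt{1007}}$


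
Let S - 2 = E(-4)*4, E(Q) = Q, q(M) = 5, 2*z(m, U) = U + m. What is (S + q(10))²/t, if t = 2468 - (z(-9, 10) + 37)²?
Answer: 324/4247 ≈ 0.076289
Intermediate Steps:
z(m, U) = U/2 + m/2 (z(m, U) = (U + m)/2 = U/2 + m/2)
S = -14 (S = 2 - 4*4 = 2 - 16 = -14)
t = 4247/4 (t = 2468 - (((½)*10 + (½)*(-9)) + 37)² = 2468 - ((5 - 9/2) + 37)² = 2468 - (½ + 37)² = 2468 - (75/2)² = 2468 - 1*5625/4 = 2468 - 5625/4 = 4247/4 ≈ 1061.8)
(S + q(10))²/t = (-14 + 5)²/(4247/4) = (-9)²*(4/4247) = 81*(4/4247) = 324/4247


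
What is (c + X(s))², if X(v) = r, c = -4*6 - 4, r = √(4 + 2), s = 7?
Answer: (28 - √6)² ≈ 652.83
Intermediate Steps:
r = √6 ≈ 2.4495
c = -28 (c = -24 - 4 = -28)
X(v) = √6
(c + X(s))² = (-28 + √6)²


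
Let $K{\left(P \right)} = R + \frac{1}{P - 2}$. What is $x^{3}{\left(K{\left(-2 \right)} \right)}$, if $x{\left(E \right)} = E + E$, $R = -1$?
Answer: $- \frac{125}{8} \approx -15.625$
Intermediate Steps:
$K{\left(P \right)} = -1 + \frac{1}{-2 + P}$ ($K{\left(P \right)} = -1 + \frac{1}{P - 2} = -1 + \frac{1}{-2 + P}$)
$x{\left(E \right)} = 2 E$
$x^{3}{\left(K{\left(-2 \right)} \right)} = \left(2 \frac{3 - -2}{-2 - 2}\right)^{3} = \left(2 \frac{3 + 2}{-4}\right)^{3} = \left(2 \left(\left(- \frac{1}{4}\right) 5\right)\right)^{3} = \left(2 \left(- \frac{5}{4}\right)\right)^{3} = \left(- \frac{5}{2}\right)^{3} = - \frac{125}{8}$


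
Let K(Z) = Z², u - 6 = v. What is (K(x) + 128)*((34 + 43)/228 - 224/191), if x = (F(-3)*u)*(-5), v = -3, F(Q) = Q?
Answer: -78293845/43548 ≈ -1797.9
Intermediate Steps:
u = 3 (u = 6 - 3 = 3)
x = 45 (x = -3*3*(-5) = -9*(-5) = 45)
(K(x) + 128)*((34 + 43)/228 - 224/191) = (45² + 128)*((34 + 43)/228 - 224/191) = (2025 + 128)*(77*(1/228) - 224*1/191) = 2153*(77/228 - 224/191) = 2153*(-36365/43548) = -78293845/43548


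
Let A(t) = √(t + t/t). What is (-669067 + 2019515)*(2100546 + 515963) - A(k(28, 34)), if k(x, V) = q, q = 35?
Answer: 3533459346026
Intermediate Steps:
k(x, V) = 35
A(t) = √(1 + t) (A(t) = √(t + 1) = √(1 + t))
(-669067 + 2019515)*(2100546 + 515963) - A(k(28, 34)) = (-669067 + 2019515)*(2100546 + 515963) - √(1 + 35) = 1350448*2616509 - √36 = 3533459346032 - 1*6 = 3533459346032 - 6 = 3533459346026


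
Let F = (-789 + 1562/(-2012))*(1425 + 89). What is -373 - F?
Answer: 601260236/503 ≈ 1.1953e+6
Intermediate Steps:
F = -601447855/503 (F = (-789 + 1562*(-1/2012))*1514 = (-789 - 781/1006)*1514 = -794515/1006*1514 = -601447855/503 ≈ -1.1957e+6)
-373 - F = -373 - 1*(-601447855/503) = -373 + 601447855/503 = 601260236/503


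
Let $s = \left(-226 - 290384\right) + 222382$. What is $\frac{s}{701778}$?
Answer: $- \frac{34114}{350889} \approx -0.097222$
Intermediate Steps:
$s = -68228$ ($s = -290610 + 222382 = -68228$)
$\frac{s}{701778} = - \frac{68228}{701778} = \left(-68228\right) \frac{1}{701778} = - \frac{34114}{350889}$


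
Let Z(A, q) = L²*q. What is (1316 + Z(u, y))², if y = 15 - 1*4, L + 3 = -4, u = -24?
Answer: 3441025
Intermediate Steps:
L = -7 (L = -3 - 4 = -7)
y = 11 (y = 15 - 4 = 11)
Z(A, q) = 49*q (Z(A, q) = (-7)²*q = 49*q)
(1316 + Z(u, y))² = (1316 + 49*11)² = (1316 + 539)² = 1855² = 3441025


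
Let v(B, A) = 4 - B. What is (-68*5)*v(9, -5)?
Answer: 1700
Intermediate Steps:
(-68*5)*v(9, -5) = (-68*5)*(4 - 1*9) = -340*(4 - 9) = -340*(-5) = 1700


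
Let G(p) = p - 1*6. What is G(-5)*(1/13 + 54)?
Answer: -7733/13 ≈ -594.85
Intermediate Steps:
G(p) = -6 + p (G(p) = p - 6 = -6 + p)
G(-5)*(1/13 + 54) = (-6 - 5)*(1/13 + 54) = -11*(1/13 + 54) = -11*703/13 = -7733/13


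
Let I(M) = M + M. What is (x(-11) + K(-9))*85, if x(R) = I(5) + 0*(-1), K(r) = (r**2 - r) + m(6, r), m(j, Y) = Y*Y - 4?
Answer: 15045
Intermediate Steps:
m(j, Y) = -4 + Y**2 (m(j, Y) = Y**2 - 4 = -4 + Y**2)
K(r) = -4 - r + 2*r**2 (K(r) = (r**2 - r) + (-4 + r**2) = -4 - r + 2*r**2)
I(M) = 2*M
x(R) = 10 (x(R) = 2*5 + 0*(-1) = 10 + 0 = 10)
(x(-11) + K(-9))*85 = (10 + (-4 - 1*(-9) + 2*(-9)**2))*85 = (10 + (-4 + 9 + 2*81))*85 = (10 + (-4 + 9 + 162))*85 = (10 + 167)*85 = 177*85 = 15045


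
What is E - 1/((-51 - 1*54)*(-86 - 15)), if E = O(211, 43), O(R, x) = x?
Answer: 456014/10605 ≈ 43.000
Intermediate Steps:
E = 43
E - 1/((-51 - 1*54)*(-86 - 15)) = 43 - 1/((-51 - 1*54)*(-86 - 15)) = 43 - 1/((-51 - 54)*(-101)) = 43 - 1/((-105*(-101))) = 43 - 1/10605 = 456014/10605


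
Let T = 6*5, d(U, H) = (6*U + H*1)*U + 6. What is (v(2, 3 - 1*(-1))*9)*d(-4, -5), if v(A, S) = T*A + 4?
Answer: 70272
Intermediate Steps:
d(U, H) = 6 + U*(H + 6*U) (d(U, H) = (6*U + H)*U + 6 = (H + 6*U)*U + 6 = U*(H + 6*U) + 6 = 6 + U*(H + 6*U))
T = 30
v(A, S) = 4 + 30*A (v(A, S) = 30*A + 4 = 4 + 30*A)
(v(2, 3 - 1*(-1))*9)*d(-4, -5) = ((4 + 30*2)*9)*(6 + 6*(-4)² - 5*(-4)) = ((4 + 60)*9)*(6 + 6*16 + 20) = (64*9)*(6 + 96 + 20) = 576*122 = 70272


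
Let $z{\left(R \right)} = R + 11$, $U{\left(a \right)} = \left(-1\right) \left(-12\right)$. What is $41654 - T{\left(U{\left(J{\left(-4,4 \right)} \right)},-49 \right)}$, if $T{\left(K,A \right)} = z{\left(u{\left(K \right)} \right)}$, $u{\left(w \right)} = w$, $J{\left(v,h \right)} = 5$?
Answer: $41631$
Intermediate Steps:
$U{\left(a \right)} = 12$
$z{\left(R \right)} = 11 + R$
$T{\left(K,A \right)} = 11 + K$
$41654 - T{\left(U{\left(J{\left(-4,4 \right)} \right)},-49 \right)} = 41654 - \left(11 + 12\right) = 41654 - 23 = 41631$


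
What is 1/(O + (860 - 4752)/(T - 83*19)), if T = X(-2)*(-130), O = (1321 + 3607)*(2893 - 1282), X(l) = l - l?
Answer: 1577/12519819508 ≈ 1.2596e-7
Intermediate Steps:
X(l) = 0
O = 7939008 (O = 4928*1611 = 7939008)
T = 0 (T = 0*(-130) = 0)
1/(O + (860 - 4752)/(T - 83*19)) = 1/(7939008 + (860 - 4752)/(0 - 83*19)) = 1/(7939008 - 3892/(0 - 1577)) = 1/(7939008 - 3892/(-1577)) = 1/(7939008 - 3892*(-1/1577)) = 1/(7939008 + 3892/1577) = 1/(12519819508/1577) = 1577/12519819508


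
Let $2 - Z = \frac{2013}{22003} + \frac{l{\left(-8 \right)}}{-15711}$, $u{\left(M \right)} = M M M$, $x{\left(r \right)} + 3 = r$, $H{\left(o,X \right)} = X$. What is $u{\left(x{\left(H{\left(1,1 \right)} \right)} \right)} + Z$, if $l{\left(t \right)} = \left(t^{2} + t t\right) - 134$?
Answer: $- \frac{701964353}{115229711} \approx -6.0919$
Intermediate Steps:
$l{\left(t \right)} = -134 + 2 t^{2}$ ($l{\left(t \right)} = \left(t^{2} + t^{2}\right) - 134 = 2 t^{2} - 134 = -134 + 2 t^{2}$)
$x{\left(r \right)} = -3 + r$
$u{\left(M \right)} = M^{3}$ ($u{\left(M \right)} = M^{2} M = M^{3}$)
$Z = \frac{219873335}{115229711}$ ($Z = 2 - \left(\frac{2013}{22003} + \frac{-134 + 2 \left(-8\right)^{2}}{-15711}\right) = 2 - \left(2013 \cdot \frac{1}{22003} + \left(-134 + 2 \cdot 64\right) \left(- \frac{1}{15711}\right)\right) = 2 - \left(\frac{2013}{22003} + \left(-134 + 128\right) \left(- \frac{1}{15711}\right)\right) = 2 - \left(\frac{2013}{22003} - - \frac{2}{5237}\right) = 2 - \left(\frac{2013}{22003} + \frac{2}{5237}\right) = 2 - \frac{10586087}{115229711} = \frac{219873335}{115229711} \approx 1.9081$)
$u{\left(x{\left(H{\left(1,1 \right)} \right)} \right)} + Z = \left(-3 + 1\right)^{3} + \frac{219873335}{115229711} = \left(-2\right)^{3} + \frac{219873335}{115229711} = -8 + \frac{219873335}{115229711} = - \frac{701964353}{115229711}$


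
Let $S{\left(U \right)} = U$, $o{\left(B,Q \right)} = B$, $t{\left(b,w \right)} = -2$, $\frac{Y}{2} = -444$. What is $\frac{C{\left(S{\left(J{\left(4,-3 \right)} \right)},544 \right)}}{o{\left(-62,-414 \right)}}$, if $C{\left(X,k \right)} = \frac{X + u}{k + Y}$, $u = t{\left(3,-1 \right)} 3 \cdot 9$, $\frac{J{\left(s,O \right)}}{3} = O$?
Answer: $- \frac{63}{21328} \approx -0.0029539$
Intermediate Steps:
$Y = -888$ ($Y = 2 \left(-444\right) = -888$)
$J{\left(s,O \right)} = 3 O$
$u = -54$ ($u = \left(-2\right) 3 \cdot 9 = \left(-6\right) 9 = -54$)
$C{\left(X,k \right)} = \frac{-54 + X}{-888 + k}$ ($C{\left(X,k \right)} = \frac{X - 54}{k - 888} = \frac{-54 + X}{-888 + k}$)
$\frac{C{\left(S{\left(J{\left(4,-3 \right)} \right)},544 \right)}}{o{\left(-62,-414 \right)}} = \frac{\frac{1}{-888 + 544} \left(-54 + 3 \left(-3\right)\right)}{-62} = \frac{-54 - 9}{-344} \left(- \frac{1}{62}\right) = \left(- \frac{1}{344}\right) \left(-63\right) \left(- \frac{1}{62}\right) = \frac{63}{344} \left(- \frac{1}{62}\right) = - \frac{63}{21328}$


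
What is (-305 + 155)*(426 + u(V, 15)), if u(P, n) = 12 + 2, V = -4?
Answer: -66000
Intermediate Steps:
u(P, n) = 14
(-305 + 155)*(426 + u(V, 15)) = (-305 + 155)*(426 + 14) = -150*440 = -66000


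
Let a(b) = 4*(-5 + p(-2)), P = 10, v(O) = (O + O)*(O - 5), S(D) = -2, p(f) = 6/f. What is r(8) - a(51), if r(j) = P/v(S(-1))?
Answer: 453/14 ≈ 32.357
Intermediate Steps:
v(O) = 2*O*(-5 + O) (v(O) = (2*O)*(-5 + O) = 2*O*(-5 + O))
a(b) = -32 (a(b) = 4*(-5 + 6/(-2)) = 4*(-5 + 6*(-½)) = 4*(-5 - 3) = 4*(-8) = -32)
r(j) = 5/14 (r(j) = 10/((2*(-2)*(-5 - 2))) = 10/((2*(-2)*(-7))) = 10/28 = 10*(1/28) = 5/14)
r(8) - a(51) = 5/14 - 1*(-32) = 5/14 + 32 = 453/14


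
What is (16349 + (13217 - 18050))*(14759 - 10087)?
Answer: 53802752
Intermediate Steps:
(16349 + (13217 - 18050))*(14759 - 10087) = (16349 - 4833)*4672 = 11516*4672 = 53802752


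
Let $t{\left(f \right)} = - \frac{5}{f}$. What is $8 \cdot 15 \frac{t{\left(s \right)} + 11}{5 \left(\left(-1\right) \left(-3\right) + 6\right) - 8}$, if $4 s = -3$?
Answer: $\frac{2120}{37} \approx 57.297$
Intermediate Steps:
$s = - \frac{3}{4}$ ($s = \frac{1}{4} \left(-3\right) = - \frac{3}{4} \approx -0.75$)
$8 \cdot 15 \frac{t{\left(s \right)} + 11}{5 \left(\left(-1\right) \left(-3\right) + 6\right) - 8} = 8 \cdot 15 \frac{- \frac{5}{- \frac{3}{4}} + 11}{5 \left(\left(-1\right) \left(-3\right) + 6\right) - 8} = 120 \frac{\left(-5\right) \left(- \frac{4}{3}\right) + 11}{5 \left(3 + 6\right) - 8} = 120 \frac{\frac{20}{3} + 11}{5 \cdot 9 - 8} = 120 \frac{53}{3 \left(45 - 8\right)} = 120 \frac{53}{3 \cdot 37} = 120 \cdot \frac{53}{3} \cdot \frac{1}{37} = 120 \cdot \frac{53}{111} = \frac{2120}{37}$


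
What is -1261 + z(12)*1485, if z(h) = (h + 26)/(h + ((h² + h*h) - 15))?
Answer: -1063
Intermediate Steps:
z(h) = (26 + h)/(-15 + h + 2*h²) (z(h) = (26 + h)/(h + ((h² + h²) - 15)) = (26 + h)/(h + (2*h² - 15)) = (26 + h)/(h + (-15 + 2*h²)) = (26 + h)/(-15 + h + 2*h²))
-1261 + z(12)*1485 = -1261 + ((26 + 12)/(-15 + 12 + 2*12²))*1485 = -1261 + (38/(-15 + 12 + 2*144))*1485 = -1261 + (38/(-15 + 12 + 288))*1485 = -1261 + (38/285)*1485 = -1261 + ((1/285)*38)*1485 = -1261 + (2/15)*1485 = -1261 + 198 = -1063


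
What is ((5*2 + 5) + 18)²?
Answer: 1089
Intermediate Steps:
((5*2 + 5) + 18)² = ((10 + 5) + 18)² = (15 + 18)² = 33² = 1089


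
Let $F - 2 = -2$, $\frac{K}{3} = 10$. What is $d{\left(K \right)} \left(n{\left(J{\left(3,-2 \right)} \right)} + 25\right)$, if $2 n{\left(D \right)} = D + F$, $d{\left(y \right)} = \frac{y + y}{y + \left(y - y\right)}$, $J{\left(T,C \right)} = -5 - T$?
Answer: $42$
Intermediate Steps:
$K = 30$ ($K = 3 \cdot 10 = 30$)
$F = 0$ ($F = 2 - 2 = 0$)
$d{\left(y \right)} = 2$ ($d{\left(y \right)} = \frac{2 y}{y + 0} = \frac{2 y}{y} = 2$)
$n{\left(D \right)} = \frac{D}{2}$ ($n{\left(D \right)} = \frac{D + 0}{2} = \frac{D}{2}$)
$d{\left(K \right)} \left(n{\left(J{\left(3,-2 \right)} \right)} + 25\right) = 2 \left(\frac{-5 - 3}{2} + 25\right) = 2 \left(\frac{1}{2} \left(-8\right) + 25\right) = 2 \left(-4 + 25\right) = 2 \cdot 21 = 42$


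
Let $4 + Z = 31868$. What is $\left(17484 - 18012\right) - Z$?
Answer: $-32392$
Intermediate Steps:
$Z = 31864$ ($Z = -4 + 31868 = 31864$)
$\left(17484 - 18012\right) - Z = \left(17484 - 18012\right) - 31864 = -528 - 31864 = -32392$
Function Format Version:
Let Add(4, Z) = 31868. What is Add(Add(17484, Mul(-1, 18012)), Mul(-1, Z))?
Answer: -32392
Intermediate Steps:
Z = 31864 (Z = Add(-4, 31868) = 31864)
Add(Add(17484, Mul(-1, 18012)), Mul(-1, Z)) = Add(Add(17484, Mul(-1, 18012)), Mul(-1, 31864)) = Add(Add(17484, -18012), -31864) = Add(-528, -31864) = -32392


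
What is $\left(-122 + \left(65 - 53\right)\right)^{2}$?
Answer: $12100$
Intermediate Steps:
$\left(-122 + \left(65 - 53\right)\right)^{2} = \left(-122 + 12\right)^{2} = \left(-110\right)^{2} = 12100$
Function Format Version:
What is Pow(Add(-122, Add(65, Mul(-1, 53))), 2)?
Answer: 12100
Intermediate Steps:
Pow(Add(-122, Add(65, Mul(-1, 53))), 2) = Pow(Add(-122, Add(65, -53)), 2) = Pow(Add(-122, 12), 2) = Pow(-110, 2) = 12100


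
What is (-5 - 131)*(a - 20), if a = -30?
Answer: 6800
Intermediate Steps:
(-5 - 131)*(a - 20) = (-5 - 131)*(-30 - 20) = -136*(-50) = 6800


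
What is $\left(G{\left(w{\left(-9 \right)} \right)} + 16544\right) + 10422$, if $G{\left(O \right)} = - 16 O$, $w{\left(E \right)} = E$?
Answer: $27110$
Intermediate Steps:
$\left(G{\left(w{\left(-9 \right)} \right)} + 16544\right) + 10422 = \left(\left(-16\right) \left(-9\right) + 16544\right) + 10422 = \left(144 + 16544\right) + 10422 = 16688 + 10422 = 27110$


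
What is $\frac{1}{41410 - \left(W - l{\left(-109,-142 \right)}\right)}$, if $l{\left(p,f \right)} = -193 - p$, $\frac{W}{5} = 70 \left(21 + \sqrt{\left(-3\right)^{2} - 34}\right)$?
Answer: $\frac{8494}{289357769} + \frac{875 i}{578715538} \approx 2.9355 \cdot 10^{-5} + 1.512 \cdot 10^{-6} i$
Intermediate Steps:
$W = 7350 + 1750 i$ ($W = 5 \cdot 70 \left(21 + \sqrt{\left(-3\right)^{2} - 34}\right) = 5 \cdot 70 \left(21 + \sqrt{9 - 34}\right) = 5 \cdot 70 \left(21 + \sqrt{-25}\right) = 5 \cdot 70 \left(21 + 5 i\right) = 5 \left(1470 + 350 i\right) = 7350 + 1750 i \approx 7350.0 + 1750.0 i$)
$\frac{1}{41410 - \left(W - l{\left(-109,-142 \right)}\right)} = \frac{1}{41410 - \left(7434 + 1750 i\right)} = \frac{1}{33976 - 1750 i} = \frac{33976 + 1750 i}{1157431076}$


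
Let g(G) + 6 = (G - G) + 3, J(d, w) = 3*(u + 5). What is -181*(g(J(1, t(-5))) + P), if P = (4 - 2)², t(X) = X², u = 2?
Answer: -181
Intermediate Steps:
J(d, w) = 21 (J(d, w) = 3*(2 + 5) = 3*7 = 21)
g(G) = -3 (g(G) = -6 + ((G - G) + 3) = -6 + (0 + 3) = -6 + 3 = -3)
P = 4 (P = 2² = 4)
-181*(g(J(1, t(-5))) + P) = -181*(-3 + 4) = -181*1 = -181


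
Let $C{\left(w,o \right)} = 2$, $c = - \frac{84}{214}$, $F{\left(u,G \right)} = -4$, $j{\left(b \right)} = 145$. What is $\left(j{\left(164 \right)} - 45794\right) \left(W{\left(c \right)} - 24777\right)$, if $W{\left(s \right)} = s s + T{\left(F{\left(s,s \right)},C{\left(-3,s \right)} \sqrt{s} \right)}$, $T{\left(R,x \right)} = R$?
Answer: $\frac{12951347347345}{11449} \approx 1.1312 \cdot 10^{9}$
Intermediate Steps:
$c = - \frac{42}{107}$ ($c = \left(-84\right) \frac{1}{214} = - \frac{42}{107} \approx -0.39252$)
$W{\left(s \right)} = -4 + s^{2}$ ($W{\left(s \right)} = s s - 4 = s^{2} - 4 = -4 + s^{2}$)
$\left(j{\left(164 \right)} - 45794\right) \left(W{\left(c \right)} - 24777\right) = \left(145 - 45794\right) \left(\left(-4 + \left(- \frac{42}{107}\right)^{2}\right) - 24777\right) = - 45649 \left(\left(-4 + \frac{1764}{11449}\right) - 24777\right) = - 45649 \left(- \frac{44032}{11449} - 24777\right) = \left(-45649\right) \left(- \frac{283715905}{11449}\right) = \frac{12951347347345}{11449}$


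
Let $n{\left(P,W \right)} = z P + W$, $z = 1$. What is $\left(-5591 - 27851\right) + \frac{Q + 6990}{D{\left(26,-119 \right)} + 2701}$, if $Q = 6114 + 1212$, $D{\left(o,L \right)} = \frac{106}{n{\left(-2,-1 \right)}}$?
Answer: $- \frac{267392726}{7997} \approx -33437.0$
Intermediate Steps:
$n{\left(P,W \right)} = P + W$ ($n{\left(P,W \right)} = 1 P + W = P + W$)
$D{\left(o,L \right)} = - \frac{106}{3}$ ($D{\left(o,L \right)} = \frac{106}{-2 - 1} = \frac{106}{-3} = 106 \left(- \frac{1}{3}\right) = - \frac{106}{3}$)
$Q = 7326$
$\left(-5591 - 27851\right) + \frac{Q + 6990}{D{\left(26,-119 \right)} + 2701} = \left(-5591 - 27851\right) + \frac{7326 + 6990}{- \frac{106}{3} + 2701} = -33442 + \frac{14316}{\frac{7997}{3}} = -33442 + 14316 \cdot \frac{3}{7997} = -33442 + \frac{42948}{7997} = - \frac{267392726}{7997}$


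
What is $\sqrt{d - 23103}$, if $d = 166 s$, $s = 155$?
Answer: $\sqrt{2627} \approx 51.254$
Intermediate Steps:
$d = 25730$ ($d = 166 \cdot 155 = 25730$)
$\sqrt{d - 23103} = \sqrt{25730 - 23103} = \sqrt{2627}$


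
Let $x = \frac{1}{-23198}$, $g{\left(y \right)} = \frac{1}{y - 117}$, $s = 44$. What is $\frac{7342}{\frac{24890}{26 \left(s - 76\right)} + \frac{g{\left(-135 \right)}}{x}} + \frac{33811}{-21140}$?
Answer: $\frac{573239627759}{4918242140} \approx 116.55$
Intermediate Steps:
$g{\left(y \right)} = \frac{1}{-117 + y}$
$x = - \frac{1}{23198} \approx -4.3107 \cdot 10^{-5}$
$\frac{7342}{\frac{24890}{26 \left(s - 76\right)} + \frac{g{\left(-135 \right)}}{x}} + \frac{33811}{-21140} = \frac{7342}{\frac{24890}{26 \left(44 - 76\right)} + \frac{1}{\left(-117 - 135\right) \left(- \frac{1}{23198}\right)}} + \frac{33811}{-21140} = \frac{7342}{\frac{24890}{26 \left(-32\right)} + \frac{1}{-252} \left(-23198\right)} + 33811 \left(- \frac{1}{21140}\right) = \frac{7342}{\frac{24890}{-832} - - \frac{1657}{18}} - \frac{33811}{21140} = \frac{7342}{24890 \left(- \frac{1}{832}\right) + \frac{1657}{18}} - \frac{33811}{21140} = \frac{7342}{- \frac{12445}{416} + \frac{1657}{18}} - \frac{33811}{21140} = \frac{7342}{\frac{232651}{3744}} - \frac{33811}{21140} = 7342 \cdot \frac{3744}{232651} - \frac{33811}{21140} = \frac{27488448}{232651} - \frac{33811}{21140} = \frac{573239627759}{4918242140}$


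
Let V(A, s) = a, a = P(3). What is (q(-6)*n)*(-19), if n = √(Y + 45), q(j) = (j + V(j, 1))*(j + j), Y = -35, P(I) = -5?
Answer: -2508*√10 ≈ -7931.0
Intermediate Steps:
a = -5
V(A, s) = -5
q(j) = 2*j*(-5 + j) (q(j) = (j - 5)*(j + j) = (-5 + j)*(2*j) = 2*j*(-5 + j))
n = √10 (n = √(-35 + 45) = √10 ≈ 3.1623)
(q(-6)*n)*(-19) = ((2*(-6)*(-5 - 6))*√10)*(-19) = ((2*(-6)*(-11))*√10)*(-19) = (132*√10)*(-19) = -2508*√10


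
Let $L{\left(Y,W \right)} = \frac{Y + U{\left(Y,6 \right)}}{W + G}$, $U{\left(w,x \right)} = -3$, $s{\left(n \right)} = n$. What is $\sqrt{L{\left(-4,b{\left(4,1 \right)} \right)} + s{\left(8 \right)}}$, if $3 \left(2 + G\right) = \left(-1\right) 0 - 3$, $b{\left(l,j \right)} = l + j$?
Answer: $\frac{3 \sqrt{2}}{2} \approx 2.1213$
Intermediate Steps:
$b{\left(l,j \right)} = j + l$
$G = -3$ ($G = -2 + \frac{\left(-1\right) 0 - 3}{3} = -2 + \frac{0 - 3}{3} = -2 + \frac{1}{3} \left(-3\right) = -2 - 1 = -3$)
$L{\left(Y,W \right)} = \frac{-3 + Y}{-3 + W}$ ($L{\left(Y,W \right)} = \frac{Y - 3}{W - 3} = \frac{-3 + Y}{-3 + W}$)
$\sqrt{L{\left(-4,b{\left(4,1 \right)} \right)} + s{\left(8 \right)}} = \sqrt{\frac{-3 - 4}{-3 + \left(1 + 4\right)} + 8} = \sqrt{\frac{1}{-3 + 5} \left(-7\right) + 8} = \sqrt{\frac{1}{2} \left(-7\right) + 8} = \sqrt{- \frac{7}{2} + 8} = \sqrt{\frac{9}{2}} = \frac{3 \sqrt{2}}{2}$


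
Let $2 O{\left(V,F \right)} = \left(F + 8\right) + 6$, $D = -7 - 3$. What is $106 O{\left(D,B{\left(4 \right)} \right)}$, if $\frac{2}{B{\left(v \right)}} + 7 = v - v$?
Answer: $\frac{5088}{7} \approx 726.86$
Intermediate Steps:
$B{\left(v \right)} = - \frac{2}{7}$ ($B{\left(v \right)} = \frac{2}{-7 + \left(v - v\right)} = \frac{2}{-7 + 0} = \frac{2}{-7} = 2 \left(- \frac{1}{7}\right) = - \frac{2}{7}$)
$D = -10$
$O{\left(V,F \right)} = 7 + \frac{F}{2}$ ($O{\left(V,F \right)} = \frac{\left(F + 8\right) + 6}{2} = \frac{\left(8 + F\right) + 6}{2} = \frac{14 + F}{2} = 7 + \frac{F}{2}$)
$106 O{\left(D,B{\left(4 \right)} \right)} = 106 \left(7 + \frac{1}{2} \left(- \frac{2}{7}\right)\right) = 106 \left(7 - \frac{1}{7}\right) = 106 \cdot \frac{48}{7} = \frac{5088}{7}$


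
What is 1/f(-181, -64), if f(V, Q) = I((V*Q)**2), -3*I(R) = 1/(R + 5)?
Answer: -402567183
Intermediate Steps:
I(R) = -1/(3*(5 + R)) (I(R) = -1/(3*(R + 5)) = -1/(3*(5 + R)))
f(V, Q) = -1/(15 + 3*Q**2*V**2) (f(V, Q) = -1/(15 + 3*(V*Q)**2) = -1/(15 + 3*(Q*V)**2) = -1/(15 + 3*(Q**2*V**2)) = -1/(15 + 3*Q**2*V**2))
1/f(-181, -64) = 1/(-1/(15 + 3*(-64)**2*(-181)**2)) = 1/(-1/(15 + 3*4096*32761)) = 1/(-1/(15 + 402567168)) = 1/(-1/402567183) = -402567183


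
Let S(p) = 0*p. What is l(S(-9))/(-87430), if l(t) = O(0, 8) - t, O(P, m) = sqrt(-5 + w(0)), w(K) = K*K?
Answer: -I*sqrt(5)/87430 ≈ -2.5576e-5*I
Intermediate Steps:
w(K) = K**2
S(p) = 0
O(P, m) = I*sqrt(5) (O(P, m) = sqrt(-5 + 0**2) = sqrt(-5 + 0) = sqrt(-5) = I*sqrt(5))
l(t) = -t + I*sqrt(5) (l(t) = I*sqrt(5) - t = -t + I*sqrt(5))
l(S(-9))/(-87430) = (-1*0 + I*sqrt(5))/(-87430) = (0 + I*sqrt(5))*(-1/87430) = (I*sqrt(5))*(-1/87430) = -I*sqrt(5)/87430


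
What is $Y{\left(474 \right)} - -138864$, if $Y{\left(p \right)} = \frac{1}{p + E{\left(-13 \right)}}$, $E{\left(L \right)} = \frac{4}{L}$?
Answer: $\frac{855124525}{6158} \approx 1.3886 \cdot 10^{5}$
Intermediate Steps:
$Y{\left(p \right)} = \frac{1}{- \frac{4}{13} + p}$ ($Y{\left(p \right)} = \frac{1}{p + \frac{4}{-13}} = \frac{1}{p + 4 \left(- \frac{1}{13}\right)} = \frac{1}{p - \frac{4}{13}} = \frac{1}{- \frac{4}{13} + p}$)
$Y{\left(474 \right)} - -138864 = \frac{13}{-4 + 13 \cdot 474} - -138864 = \frac{13}{-4 + 6162} + 138864 = \frac{13}{6158} + 138864 = \frac{855124525}{6158}$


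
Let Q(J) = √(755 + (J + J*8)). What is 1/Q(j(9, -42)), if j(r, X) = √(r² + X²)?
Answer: (755 + 27*√205)^(-½) ≈ 0.029597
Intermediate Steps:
j(r, X) = √(X² + r²)
Q(J) = √(755 + 9*J) (Q(J) = √(755 + (J + 8*J)) = √(755 + 9*J))
1/Q(j(9, -42)) = 1/(√(755 + 9*√((-42)² + 9²))) = 1/(√(755 + 9*√(1764 + 81))) = 1/(√(755 + 9*√1845)) = 1/(√(755 + 9*(3*√205))) = 1/(√(755 + 27*√205)) = (755 + 27*√205)^(-½)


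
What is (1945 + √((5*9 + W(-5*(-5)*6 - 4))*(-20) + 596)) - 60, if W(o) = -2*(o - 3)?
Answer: 1885 + 2*√1354 ≈ 1958.6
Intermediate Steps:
W(o) = 6 - 2*o (W(o) = -2*(-3 + o) = 6 - 2*o)
(1945 + √((5*9 + W(-5*(-5)*6 - 4))*(-20) + 596)) - 60 = (1945 + √((5*9 + (6 - 2*(-5*(-5)*6 - 4)))*(-20) + 596)) - 60 = (1945 + √((45 + (6 - 2*(25*6 - 4)))*(-20) + 596)) - 60 = (1945 + √((45 + (6 - 2*(150 - 4)))*(-20) + 596)) - 60 = (1945 + √((45 + (6 - 2*146))*(-20) + 596)) - 60 = (1945 + √((45 + (6 - 292))*(-20) + 596)) - 60 = (1945 + √((45 - 286)*(-20) + 596)) - 60 = (1945 + √(-241*(-20) + 596)) - 60 = (1945 + √(4820 + 596)) - 60 = (1945 + √5416) - 60 = (1945 + 2*√1354) - 60 = 1885 + 2*√1354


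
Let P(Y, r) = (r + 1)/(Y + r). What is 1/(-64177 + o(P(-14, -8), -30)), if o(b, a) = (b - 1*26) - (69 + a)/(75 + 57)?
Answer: -44/2824931 ≈ -1.5576e-5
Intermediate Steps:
P(Y, r) = (1 + r)/(Y + r)
o(b, a) = -1167/44 + b - a/132 (o(b, a) = (b - 26) - (69 + a)/132 = (-26 + b) - (69 + a)/132 = (-26 + b) - (23/44 + a/132) = (-26 + b) + (-23/44 - a/132) = -1167/44 + b - a/132)
1/(-64177 + o(P(-14, -8), -30)) = 1/(-64177 + (-1167/44 + (1 - 8)/(-14 - 8) - 1/132*(-30))) = 1/(-64177 + (-1167/44 - 7/(-22) + 5/22)) = 1/(-64177 + (-1167/44 - 1/22*(-7) + 5/22)) = 1/(-64177 + (-1167/44 + 7/22 + 5/22)) = 1/(-64177 - 1143/44) = 1/(-2824931/44) = -44/2824931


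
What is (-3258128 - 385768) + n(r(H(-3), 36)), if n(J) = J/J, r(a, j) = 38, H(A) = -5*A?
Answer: -3643895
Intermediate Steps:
n(J) = 1
(-3258128 - 385768) + n(r(H(-3), 36)) = (-3258128 - 385768) + 1 = -3643896 + 1 = -3643895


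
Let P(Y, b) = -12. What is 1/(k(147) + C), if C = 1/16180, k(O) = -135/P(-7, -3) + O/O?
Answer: 8090/99103 ≈ 0.081632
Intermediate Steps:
k(O) = 49/4 (k(O) = -135/(-12) + O/O = -135*(-1/12) + 1 = 45/4 + 1 = 49/4)
C = 1/16180 ≈ 6.1805e-5
1/(k(147) + C) = 1/(49/4 + 1/16180) = 1/(99103/8090) = 8090/99103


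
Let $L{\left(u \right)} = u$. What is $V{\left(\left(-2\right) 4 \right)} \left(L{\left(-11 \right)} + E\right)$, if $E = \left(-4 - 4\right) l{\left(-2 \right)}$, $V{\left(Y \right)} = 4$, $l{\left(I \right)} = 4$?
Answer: $-172$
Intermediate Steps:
$E = -32$ ($E = \left(-4 - 4\right) 4 = \left(-8\right) 4 = -32$)
$V{\left(\left(-2\right) 4 \right)} \left(L{\left(-11 \right)} + E\right) = 4 \left(-11 - 32\right) = 4 \left(-43\right) = -172$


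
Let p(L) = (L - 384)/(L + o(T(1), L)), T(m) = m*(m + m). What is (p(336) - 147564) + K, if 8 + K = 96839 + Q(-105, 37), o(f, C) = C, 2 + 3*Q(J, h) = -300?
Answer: -2135017/42 ≈ -50834.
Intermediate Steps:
Q(J, h) = -302/3 (Q(J, h) = -⅔ + (⅓)*(-300) = -⅔ - 100 = -302/3)
T(m) = 2*m² (T(m) = m*(2*m) = 2*m²)
p(L) = (-384 + L)/(2*L) (p(L) = (L - 384)/(L + L) = (-384 + L)/((2*L)) = (-384 + L)*(1/(2*L)) = (-384 + L)/(2*L))
K = 290191/3 (K = -8 + (96839 - 302/3) = -8 + 290215/3 = 290191/3 ≈ 96730.)
(p(336) - 147564) + K = ((½)*(-384 + 336)/336 - 147564) + 290191/3 = ((½)*(1/336)*(-48) - 147564) + 290191/3 = (-1/14 - 147564) + 290191/3 = -2065897/14 + 290191/3 = -2135017/42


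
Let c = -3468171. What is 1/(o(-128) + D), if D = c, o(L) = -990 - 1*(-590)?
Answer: -1/3468571 ≈ -2.8830e-7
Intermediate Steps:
o(L) = -400 (o(L) = -990 + 590 = -400)
D = -3468171
1/(o(-128) + D) = 1/(-400 - 3468171) = 1/(-3468571) = -1/3468571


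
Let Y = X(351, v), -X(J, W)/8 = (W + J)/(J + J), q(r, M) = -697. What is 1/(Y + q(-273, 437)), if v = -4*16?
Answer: -351/245795 ≈ -0.0014280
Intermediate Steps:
v = -64
X(J, W) = -4*(J + W)/J (X(J, W) = -8*(W + J)/(J + J) = -8*(J + W)/(2*J) = -8*(J + W)*1/(2*J) = -4*(J + W)/J)
Y = -1148/351 (Y = -4 - 4*(-64)/351 = -4 - 4*(-64)*1/351 = -4 + 256/351 = -1148/351 ≈ -3.2707)
1/(Y + q(-273, 437)) = 1/(-1148/351 - 697) = 1/(-245795/351) = -351/245795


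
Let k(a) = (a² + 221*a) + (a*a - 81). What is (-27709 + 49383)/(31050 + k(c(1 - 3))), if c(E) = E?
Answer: 21674/30535 ≈ 0.70981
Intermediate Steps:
k(a) = -81 + 2*a² + 221*a (k(a) = (a² + 221*a) + (a² - 81) = (a² + 221*a) + (-81 + a²) = -81 + 2*a² + 221*a)
(-27709 + 49383)/(31050 + k(c(1 - 3))) = (-27709 + 49383)/(31050 + (-81 + 2*(1 - 3)² + 221*(1 - 3))) = 21674/(31050 + (-81 + 2*(-2)² + 221*(-2))) = 21674/(31050 + (-81 + 2*4 - 442)) = 21674/(31050 + (-81 + 8 - 442)) = 21674/(31050 - 515) = 21674/30535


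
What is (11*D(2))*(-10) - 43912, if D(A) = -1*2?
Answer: -43692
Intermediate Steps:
D(A) = -2
(11*D(2))*(-10) - 43912 = (11*(-2))*(-10) - 43912 = -22*(-10) - 43912 = 220 - 43912 = -43692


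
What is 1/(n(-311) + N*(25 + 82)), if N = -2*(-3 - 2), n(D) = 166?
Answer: 1/1236 ≈ 0.00080906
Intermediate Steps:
N = 10 (N = -2*(-5) = 10)
1/(n(-311) + N*(25 + 82)) = 1/(166 + 10*(25 + 82)) = 1/(166 + 10*107) = 1/(166 + 1070) = 1/1236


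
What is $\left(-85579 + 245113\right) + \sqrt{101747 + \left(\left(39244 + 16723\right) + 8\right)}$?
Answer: $159534 + \sqrt{157722} \approx 1.5993 \cdot 10^{5}$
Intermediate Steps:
$\left(-85579 + 245113\right) + \sqrt{101747 + \left(\left(39244 + 16723\right) + 8\right)} = 159534 + \sqrt{101747 + \left(55967 + 8\right)} = 159534 + \sqrt{101747 + 55975} = 159534 + \sqrt{157722}$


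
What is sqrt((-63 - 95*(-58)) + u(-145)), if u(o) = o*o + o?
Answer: sqrt(26327) ≈ 162.26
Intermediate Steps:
u(o) = o + o**2 (u(o) = o**2 + o = o + o**2)
sqrt((-63 - 95*(-58)) + u(-145)) = sqrt((-63 - 95*(-58)) - 145*(1 - 145)) = sqrt((-63 + 5510) - 145*(-144)) = sqrt(5447 + 20880) = sqrt(26327)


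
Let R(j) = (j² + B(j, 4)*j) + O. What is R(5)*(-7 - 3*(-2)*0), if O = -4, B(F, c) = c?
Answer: -287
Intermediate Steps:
R(j) = -4 + j² + 4*j (R(j) = (j² + 4*j) - 4 = -4 + j² + 4*j)
R(5)*(-7 - 3*(-2)*0) = (-4 + 5² + 4*5)*(-7 - 3*(-2)*0) = (-4 + 25 + 20)*(-7 + 6*0) = 41*(-7 + 0) = 41*(-7) = -287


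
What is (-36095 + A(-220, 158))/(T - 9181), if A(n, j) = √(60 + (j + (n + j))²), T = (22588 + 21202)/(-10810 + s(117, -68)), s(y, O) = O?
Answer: 196320705/49957354 - 5439*√2319/24978677 ≈ 3.9193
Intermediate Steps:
T = -21895/5439 (T = (22588 + 21202)/(-10810 - 68) = 43790/(-10878) = 43790*(-1/10878) = -21895/5439 ≈ -4.0256)
A(n, j) = √(60 + (n + 2*j)²) (A(n, j) = √(60 + (j + (j + n))²) = √(60 + (n + 2*j)²))
(-36095 + A(-220, 158))/(T - 9181) = (-36095 + √(60 + (-220 + 2*158)²))/(-21895/5439 - 9181) = (-36095 + √(60 + (-220 + 316)²))/(-49957354/5439) = (-36095 + √(60 + 96²))*(-5439/49957354) = (-36095 + √(60 + 9216))*(-5439/49957354) = (-36095 + √9276)*(-5439/49957354) = (-36095 + 2*√2319)*(-5439/49957354) = 196320705/49957354 - 5439*√2319/24978677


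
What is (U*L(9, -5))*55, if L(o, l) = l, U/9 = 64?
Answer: -158400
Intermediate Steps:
U = 576 (U = 9*64 = 576)
(U*L(9, -5))*55 = (576*(-5))*55 = -2880*55 = -158400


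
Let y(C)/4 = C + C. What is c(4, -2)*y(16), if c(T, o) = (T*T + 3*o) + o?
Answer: 1024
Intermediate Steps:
y(C) = 8*C (y(C) = 4*(C + C) = 4*(2*C) = 8*C)
c(T, o) = T² + 4*o (c(T, o) = (T² + 3*o) + o = T² + 4*o)
c(4, -2)*y(16) = (4² + 4*(-2))*(8*16) = (16 - 8)*128 = 8*128 = 1024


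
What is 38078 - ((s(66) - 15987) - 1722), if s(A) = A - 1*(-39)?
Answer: 55682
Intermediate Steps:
s(A) = 39 + A (s(A) = A + 39 = 39 + A)
38078 - ((s(66) - 15987) - 1722) = 38078 - (((39 + 66) - 15987) - 1722) = 38078 - ((105 - 15987) - 1722) = 38078 - (-15882 - 1722) = 38078 - 1*(-17604) = 38078 + 17604 = 55682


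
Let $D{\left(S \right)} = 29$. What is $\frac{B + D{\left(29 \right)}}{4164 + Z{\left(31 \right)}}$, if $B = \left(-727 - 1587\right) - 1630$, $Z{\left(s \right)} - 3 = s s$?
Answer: $- \frac{3915}{5128} \approx -0.76346$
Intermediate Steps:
$Z{\left(s \right)} = 3 + s^{2}$ ($Z{\left(s \right)} = 3 + s s = 3 + s^{2}$)
$B = -3944$ ($B = -2314 - 1630 = -3944$)
$\frac{B + D{\left(29 \right)}}{4164 + Z{\left(31 \right)}} = \frac{-3944 + 29}{4164 + \left(3 + 31^{2}\right)} = - \frac{3915}{4164 + \left(3 + 961\right)} = - \frac{3915}{4164 + 964} = - \frac{3915}{5128}$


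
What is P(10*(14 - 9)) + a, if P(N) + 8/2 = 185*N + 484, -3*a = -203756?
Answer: 232946/3 ≈ 77649.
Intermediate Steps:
a = 203756/3 (a = -⅓*(-203756) = 203756/3 ≈ 67919.)
P(N) = 480 + 185*N (P(N) = -4 + (185*N + 484) = -4 + (484 + 185*N) = 480 + 185*N)
P(10*(14 - 9)) + a = (480 + 185*(10*(14 - 9))) + 203756/3 = (480 + 185*(10*5)) + 203756/3 = (480 + 185*50) + 203756/3 = (480 + 9250) + 203756/3 = 9730 + 203756/3 = 232946/3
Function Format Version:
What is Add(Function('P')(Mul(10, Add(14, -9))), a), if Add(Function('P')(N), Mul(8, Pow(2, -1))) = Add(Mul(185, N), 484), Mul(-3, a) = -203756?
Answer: Rational(232946, 3) ≈ 77649.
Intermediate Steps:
a = Rational(203756, 3) (a = Mul(Rational(-1, 3), -203756) = Rational(203756, 3) ≈ 67919.)
Function('P')(N) = Add(480, Mul(185, N)) (Function('P')(N) = Add(-4, Add(Mul(185, N), 484)) = Add(-4, Add(484, Mul(185, N))) = Add(480, Mul(185, N)))
Add(Function('P')(Mul(10, Add(14, -9))), a) = Add(Add(480, Mul(185, Mul(10, Add(14, -9)))), Rational(203756, 3)) = Add(Add(480, Mul(185, Mul(10, 5))), Rational(203756, 3)) = Add(Add(480, Mul(185, 50)), Rational(203756, 3)) = Add(Add(480, 9250), Rational(203756, 3)) = Add(9730, Rational(203756, 3)) = Rational(232946, 3)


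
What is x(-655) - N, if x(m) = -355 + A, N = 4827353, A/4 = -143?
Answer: -4828280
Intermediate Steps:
A = -572 (A = 4*(-143) = -572)
x(m) = -927 (x(m) = -355 - 572 = -927)
x(-655) - N = -927 - 1*4827353 = -927 - 4827353 = -4828280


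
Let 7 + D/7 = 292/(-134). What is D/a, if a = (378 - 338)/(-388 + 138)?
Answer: 107625/268 ≈ 401.59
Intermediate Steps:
D = -4305/67 (D = -49 + 7*(292/(-134)) = -49 + 7*(292*(-1/134)) = -49 + 7*(-146/67) = -49 - 1022/67 = -4305/67 ≈ -64.254)
a = -4/25 (a = 40/(-250) = 40*(-1/250) = -4/25 ≈ -0.16000)
D/a = -4305/(67*(-4/25)) = -4305/67*(-25/4) = 107625/268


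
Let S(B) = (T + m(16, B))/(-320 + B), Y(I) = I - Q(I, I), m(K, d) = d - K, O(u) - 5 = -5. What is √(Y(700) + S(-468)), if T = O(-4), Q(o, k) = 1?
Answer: 4*√1696958/197 ≈ 26.450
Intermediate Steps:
O(u) = 0 (O(u) = 5 - 5 = 0)
T = 0
Y(I) = -1 + I (Y(I) = I - 1*1 = I - 1 = -1 + I)
S(B) = (-16 + B)/(-320 + B) (S(B) = (0 + (B - 1*16))/(-320 + B) = (0 + (B - 16))/(-320 + B) = (0 + (-16 + B))/(-320 + B) = (-16 + B)/(-320 + B))
√(Y(700) + S(-468)) = √((-1 + 700) + (-16 - 468)/(-320 - 468)) = √(699 - 484/(-788)) = √(699 - 1/788*(-484)) = √(699 + 121/197) = √(137824/197) = 4*√1696958/197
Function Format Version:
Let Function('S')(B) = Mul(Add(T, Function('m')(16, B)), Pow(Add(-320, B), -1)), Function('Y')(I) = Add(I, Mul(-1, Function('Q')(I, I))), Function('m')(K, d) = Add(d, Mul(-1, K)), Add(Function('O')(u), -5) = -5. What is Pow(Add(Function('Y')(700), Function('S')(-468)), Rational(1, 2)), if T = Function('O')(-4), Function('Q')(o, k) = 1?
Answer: Mul(Rational(4, 197), Pow(1696958, Rational(1, 2))) ≈ 26.450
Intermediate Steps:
Function('O')(u) = 0 (Function('O')(u) = Add(5, -5) = 0)
T = 0
Function('Y')(I) = Add(-1, I) (Function('Y')(I) = Add(I, Mul(-1, 1)) = Add(I, -1) = Add(-1, I))
Function('S')(B) = Mul(Pow(Add(-320, B), -1), Add(-16, B)) (Function('S')(B) = Mul(Add(0, Add(B, Mul(-1, 16))), Pow(Add(-320, B), -1)) = Mul(Add(0, Add(B, -16)), Pow(Add(-320, B), -1)) = Mul(Add(0, Add(-16, B)), Pow(Add(-320, B), -1)) = Mul(Add(-16, B), Pow(Add(-320, B), -1)) = Mul(Pow(Add(-320, B), -1), Add(-16, B)))
Pow(Add(Function('Y')(700), Function('S')(-468)), Rational(1, 2)) = Pow(Add(Add(-1, 700), Mul(Pow(Add(-320, -468), -1), Add(-16, -468))), Rational(1, 2)) = Pow(Add(699, Mul(Pow(-788, -1), -484)), Rational(1, 2)) = Pow(Add(699, Mul(Rational(-1, 788), -484)), Rational(1, 2)) = Pow(Add(699, Rational(121, 197)), Rational(1, 2)) = Pow(Rational(137824, 197), Rational(1, 2)) = Mul(Rational(4, 197), Pow(1696958, Rational(1, 2)))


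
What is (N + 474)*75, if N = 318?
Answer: 59400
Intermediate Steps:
(N + 474)*75 = (318 + 474)*75 = 792*75 = 59400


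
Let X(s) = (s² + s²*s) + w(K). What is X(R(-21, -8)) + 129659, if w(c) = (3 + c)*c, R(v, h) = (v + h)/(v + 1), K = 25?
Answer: 1042913209/8000 ≈ 1.3036e+5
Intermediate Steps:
R(v, h) = (h + v)/(1 + v)
w(c) = c*(3 + c)
X(s) = 700 + s² + s³ (X(s) = (s² + s²*s) + 25*(3 + 25) = (s² + s³) + 25*28 = (s² + s³) + 700 = 700 + s² + s³)
X(R(-21, -8)) + 129659 = (700 + ((-8 - 21)/(1 - 21))² + ((-8 - 21)/(1 - 21))³) + 129659 = (700 + (-29/(-20))² + (-29/(-20))³) + 129659 = (700 + (-1/20*(-29))² + (-1/20*(-29))³) + 129659 = (700 + (29/20)² + (29/20)³) + 129659 = (700 + 841/400 + 24389/8000) + 129659 = 5641209/8000 + 129659 = 1042913209/8000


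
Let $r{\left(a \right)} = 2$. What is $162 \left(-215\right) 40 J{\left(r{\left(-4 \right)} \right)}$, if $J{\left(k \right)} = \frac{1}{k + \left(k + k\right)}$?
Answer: $-232200$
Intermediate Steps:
$J{\left(k \right)} = \frac{1}{3 k}$ ($J{\left(k \right)} = \frac{1}{k + 2 k} = \frac{1}{3 k}$)
$162 \left(-215\right) 40 J{\left(r{\left(-4 \right)} \right)} = 162 \left(-215\right) 40 \frac{1}{3 \cdot 2} = - 34830 \cdot 40 \cdot \frac{1}{3} \cdot \frac{1}{2} = - 34830 \cdot 40 \cdot \frac{1}{6} = \left(-34830\right) \frac{20}{3} = -232200$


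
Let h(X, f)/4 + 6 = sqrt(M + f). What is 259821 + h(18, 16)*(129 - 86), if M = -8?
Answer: 258789 + 344*sqrt(2) ≈ 2.5928e+5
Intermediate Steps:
h(X, f) = -24 + 4*sqrt(-8 + f)
259821 + h(18, 16)*(129 - 86) = 259821 + (-24 + 4*sqrt(-8 + 16))*(129 - 86) = 259821 + (-24 + 4*sqrt(8))*43 = 259821 + (-24 + 4*(2*sqrt(2)))*43 = 259821 + (-24 + 8*sqrt(2))*43 = 259821 + (-1032 + 344*sqrt(2)) = 258789 + 344*sqrt(2)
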